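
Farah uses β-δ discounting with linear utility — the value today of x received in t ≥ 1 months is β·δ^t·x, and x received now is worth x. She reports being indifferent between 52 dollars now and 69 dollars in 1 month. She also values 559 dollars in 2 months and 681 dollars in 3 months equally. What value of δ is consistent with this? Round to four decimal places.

δ ≈ 0.8209

Both payoffs in the second observation are in the future, so β drops out: δ^2·559 = δ^3·681 ⇒ δ = 559/681 = 0.82085.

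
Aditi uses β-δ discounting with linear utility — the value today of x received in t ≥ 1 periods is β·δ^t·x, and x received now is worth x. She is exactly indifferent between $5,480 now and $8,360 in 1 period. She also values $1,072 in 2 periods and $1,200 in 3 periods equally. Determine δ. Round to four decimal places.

Both payoffs in the second observation are in the future, so β drops out: δ^2·1072 = δ^3·1200 ⇒ δ = 1072/1200 = 0.89333.

δ ≈ 0.8933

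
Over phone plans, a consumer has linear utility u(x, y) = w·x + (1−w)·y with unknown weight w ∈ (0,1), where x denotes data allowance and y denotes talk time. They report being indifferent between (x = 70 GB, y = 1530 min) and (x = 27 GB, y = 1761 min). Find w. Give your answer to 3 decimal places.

w = 0.843

Indifference: w·70 + (1−w)·1530 = w·27 + (1−w)·1761.
Collecting terms: w·43 = (1−w)·231.
So w/(1−w) = 231/43 = 5.3721, giving w = 231/(43+231) = 0.843.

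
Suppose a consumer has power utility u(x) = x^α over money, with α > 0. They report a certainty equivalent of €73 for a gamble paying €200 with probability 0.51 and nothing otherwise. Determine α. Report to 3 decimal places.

The lottery's expected utility is 0.51·u(200) + 0.49·u(0) = 0.51·200^α (since u(0) = 0 for α > 0).
Setting u(73) equal to that: 73^α = 0.51·200^α ⇒ (73/200)^α = 0.51.
Take logs: α = ln 0.51 / ln(73/200) ≈ 0.66809.

α ≈ 0.668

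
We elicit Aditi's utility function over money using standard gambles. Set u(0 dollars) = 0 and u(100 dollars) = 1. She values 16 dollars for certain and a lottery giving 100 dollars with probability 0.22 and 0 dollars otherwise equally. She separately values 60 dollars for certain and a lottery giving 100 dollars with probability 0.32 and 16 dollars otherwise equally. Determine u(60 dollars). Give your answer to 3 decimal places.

The first gamble pins u(16 dollars): it must equal 0.22·1 + 0.78·0 = 0.22.
Chaining: u(60 dollars) = 0.32·1.00 + 0.68·0.22 = 0.4696.

0.470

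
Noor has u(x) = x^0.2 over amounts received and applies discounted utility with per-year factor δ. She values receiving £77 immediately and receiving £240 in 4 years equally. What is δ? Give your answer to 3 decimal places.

δ ≈ 0.945

The payoff in 4 years is discounted by δ^4, so u(77) = δ^4·u(240) and δ^4 = u(77)/u(240).
With u(x) = x^0.2: δ^4 = 77^0.2/240^0.2 = (77/240)^0.2 = 0.79663.
Taking the 4th root: δ = 0.79663^(1/4) ≈ 0.945.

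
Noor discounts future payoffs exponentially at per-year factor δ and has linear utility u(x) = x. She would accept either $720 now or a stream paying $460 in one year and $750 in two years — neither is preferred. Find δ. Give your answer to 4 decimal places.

The stream is worth 460δ + 750δ² today, so 460δ + 750δ² = 720.
That is, 750δ² + 460δ − 720 = 0, a quadratic in δ.
By the quadratic formula (taking the positive root), δ = (−460 + √2371600.00) / 1500 ≈ 0.7200.

δ ≈ 0.7200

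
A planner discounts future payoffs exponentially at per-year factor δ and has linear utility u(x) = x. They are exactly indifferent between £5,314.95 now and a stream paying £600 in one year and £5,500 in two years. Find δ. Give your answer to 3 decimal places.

Equating present values: 5314.95 = 600δ + 5500δ².
That is, 5500δ² + 600δ − 5314.95 = 0, a quadratic in δ.
The positive root is δ = [−600 + √(600² + 4·5500·5314.95)] / (2·5500) = (−600 + 10830.000)/11000 ≈ 0.930.

δ ≈ 0.930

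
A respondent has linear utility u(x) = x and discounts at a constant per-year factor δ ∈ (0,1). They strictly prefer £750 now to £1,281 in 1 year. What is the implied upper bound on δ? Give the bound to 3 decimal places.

The preference means 750 > δ·1281.
Dividing through by 1281 gives δ < 0.58548.

δ < 0.585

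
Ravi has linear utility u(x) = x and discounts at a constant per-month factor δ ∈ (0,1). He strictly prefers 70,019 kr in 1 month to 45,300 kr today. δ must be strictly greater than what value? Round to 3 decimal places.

δ > 0.647

The preference means 45300 < δ·70019.
So δ > 45300/70019 = 0.64697.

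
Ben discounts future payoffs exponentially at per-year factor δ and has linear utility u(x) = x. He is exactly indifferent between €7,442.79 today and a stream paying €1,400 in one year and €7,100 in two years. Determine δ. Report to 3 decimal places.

Present value of the stream is 1400·δ + 7100·δ². Indifference gives 1400δ + 7100δ² = 7442.79.
So 7100δ² + 1400δ − 7442.79 = 0.
By the quadratic formula (taking the positive root), δ = (−1400 + √213335236.00) / 14200 ≈ 0.930.

δ ≈ 0.930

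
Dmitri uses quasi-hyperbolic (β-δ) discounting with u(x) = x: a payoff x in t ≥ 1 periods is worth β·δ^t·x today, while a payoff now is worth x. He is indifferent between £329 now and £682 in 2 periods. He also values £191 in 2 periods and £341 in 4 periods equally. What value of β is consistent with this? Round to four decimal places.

From the later pair, β·δ^2·191 = β·δ^4·341; dividing through, δ^2 = 191/341 = 0.56012, so δ = 0.74841.
The first indifference: 329 = β·δ^2·682, so β = 329/(δ^2·682) = 329/(0.56012·682) ≈ 0.8613.

β ≈ 0.8613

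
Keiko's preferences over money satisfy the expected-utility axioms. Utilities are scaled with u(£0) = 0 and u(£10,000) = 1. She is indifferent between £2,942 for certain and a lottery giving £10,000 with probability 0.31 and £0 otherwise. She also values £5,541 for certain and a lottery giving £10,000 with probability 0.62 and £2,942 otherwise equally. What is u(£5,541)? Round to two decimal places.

The first gamble pins u(£2,942): it must equal 0.31·1 + 0.69·0 = 0.31.
The second indifference gives u(£5,541) = 0.62·u(£10,000) + 0.38·u(£2,942) = 0.62·1.00 + 0.38·0.31 = 0.7378.

0.74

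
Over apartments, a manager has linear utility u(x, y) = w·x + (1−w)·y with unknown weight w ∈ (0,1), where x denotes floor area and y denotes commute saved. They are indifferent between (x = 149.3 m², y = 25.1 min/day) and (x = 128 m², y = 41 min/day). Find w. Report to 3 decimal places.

w = 0.427

Indifference: w·149.3 + (1−w)·25.1 = w·128 + (1−w)·41.
Collecting terms: w·21.3 = (1−w)·15.9.
Hence w = 15.9/(21.3+15.9) = 15.9/37.2 = 0.427.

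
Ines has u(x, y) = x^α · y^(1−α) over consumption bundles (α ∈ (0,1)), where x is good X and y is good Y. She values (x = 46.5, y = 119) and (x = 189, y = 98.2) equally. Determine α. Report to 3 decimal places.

The Cobb–Douglas utilities coincide, so 46.5^α·119^(1−α) = 189^α·98.2^(1−α).
Taking logs: α·ln 46.5 + (1−α)·ln 119 = α·ln 189 + (1−α)·ln 98.2, i.e. α·-1.402295 = (1−α)·-0.192117.
So α/(1−α) = (-0.192117)/(-1.402295) = 0.137002, and α = 0.137002/1.137002 ≈ 0.120.

α ≈ 0.120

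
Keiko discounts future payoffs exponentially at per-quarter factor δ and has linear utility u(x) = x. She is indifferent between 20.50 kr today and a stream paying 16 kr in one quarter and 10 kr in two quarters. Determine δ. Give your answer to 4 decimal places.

δ ≈ 0.8401

Present value of the stream is 16·δ + 10·δ². Indifference gives 16δ + 10δ² = 20.50.
So 10δ² + 16δ − 20.50 = 0.
δ = (−16 + √(16² + 4·10·20.50)) / (2·10) = (−16 + √1076.00) / 20 ≈ 0.8401.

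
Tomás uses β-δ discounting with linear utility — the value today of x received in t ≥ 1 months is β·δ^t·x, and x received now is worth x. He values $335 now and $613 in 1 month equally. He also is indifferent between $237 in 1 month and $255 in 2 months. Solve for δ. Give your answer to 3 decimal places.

δ ≈ 0.929

Both payoffs in the second observation are in the future, so β drops out: δ^1·237 = δ^2·255 ⇒ δ = 237/255 = 0.92941.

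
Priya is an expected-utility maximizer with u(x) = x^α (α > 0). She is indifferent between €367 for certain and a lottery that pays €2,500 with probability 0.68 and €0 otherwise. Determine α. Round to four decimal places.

EU(lottery) = 0.68·2500^α + 0.32·0 = 0.68·2500^α.
Equating: 367^α = 0.68·2500^α, i.e. 0.1468^α = 0.68.
α = ln(0.68) / ln(367/2500) = -0.3856625/-1.9186842 ≈ 0.2010.

α ≈ 0.2010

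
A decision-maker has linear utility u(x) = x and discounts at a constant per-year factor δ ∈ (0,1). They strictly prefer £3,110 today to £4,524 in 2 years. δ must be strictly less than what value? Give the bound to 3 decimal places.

The preference means 3110 > δ^2·4524.
Dividing by 4524: δ^2 < 0.68744. Both sides are positive, so the square root keeps the direction.
δ < (3110/4524)^(1/2) ≈ 0.829.

δ < 0.829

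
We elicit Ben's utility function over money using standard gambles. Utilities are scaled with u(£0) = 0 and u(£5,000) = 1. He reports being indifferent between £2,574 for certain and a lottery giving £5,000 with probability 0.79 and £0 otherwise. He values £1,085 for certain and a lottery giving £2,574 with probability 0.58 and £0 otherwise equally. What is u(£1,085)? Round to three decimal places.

From the first indifference, u(£2,574) = 0.79·u(£5,000) + 0.21·u(£0) = 0.79·1 + 0.21·0 = 0.79.
Then u(£1,085) = 0.58·u(£2,574) + 0.42·u(£0) = 0.58·0.79 + 0.42·0.00 = 0.4582.

0.458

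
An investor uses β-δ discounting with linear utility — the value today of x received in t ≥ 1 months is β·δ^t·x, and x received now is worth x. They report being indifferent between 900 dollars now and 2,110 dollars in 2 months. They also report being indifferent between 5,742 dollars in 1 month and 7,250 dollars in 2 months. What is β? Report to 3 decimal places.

From the later pair, β·δ^1·5742 = β·δ^2·7250; dividing through, δ = 5742/7250 = 0.79200.
Now use the now-vs-future pair: 900 = β·δ^2·2110 gives β = 900/(0.62726·2110) ≈ 0.680.

β ≈ 0.680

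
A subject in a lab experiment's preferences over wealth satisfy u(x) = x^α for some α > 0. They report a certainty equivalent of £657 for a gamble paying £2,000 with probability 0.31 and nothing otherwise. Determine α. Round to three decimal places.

α ≈ 1.052

The lottery's expected utility is 0.31·u(2000) + 0.69·u(0) = 0.31·2000^α (since u(0) = 0 for α > 0).
Equating: 657^α = 0.31·2000^α, i.e. 0.3285^α = 0.31.
Taking logs: α·ln(657/2000) = ln(0.31), so α = -1.171183 / -1.113218 ≈ 1.052.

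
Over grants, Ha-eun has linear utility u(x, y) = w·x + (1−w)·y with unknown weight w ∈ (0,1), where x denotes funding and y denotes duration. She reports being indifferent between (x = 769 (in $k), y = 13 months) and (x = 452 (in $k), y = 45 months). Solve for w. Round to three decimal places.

w = 0.092

Equating utilities: w·769 + (1−w)·13 = w·452 + (1−w)·45.
w·(769−452) = (1−w)·(45−13), i.e. w·317 = (1−w)·32.
So w/(1−w) = 32/317 = 0.1009, giving w = 32/(317+32) = 0.092.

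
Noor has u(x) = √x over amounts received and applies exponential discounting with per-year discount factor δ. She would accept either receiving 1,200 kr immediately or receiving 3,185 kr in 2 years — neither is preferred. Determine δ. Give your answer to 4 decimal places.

Equating discounted utilities: u(1200) = δ^2·u(3185) ⇒ δ^2 = u(1200)/u(3185).
Since u(x) = √x, δ^2 = √(1200/3185) = 0.61381.
Hence δ = (0.61381)^(1/2) = 0.783462.

δ ≈ 0.7835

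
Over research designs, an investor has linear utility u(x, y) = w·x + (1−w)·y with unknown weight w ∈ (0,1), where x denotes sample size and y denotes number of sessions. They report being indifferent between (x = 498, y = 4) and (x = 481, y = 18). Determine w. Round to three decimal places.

Indifference: w·498 + (1−w)·4 = w·481 + (1−w)·18.
Rearranging, 17·w − 14·(1−w) = 0.
The marginal rate of substitution is 14/17, so w = 14/(17+14) = 0.452.

w = 0.452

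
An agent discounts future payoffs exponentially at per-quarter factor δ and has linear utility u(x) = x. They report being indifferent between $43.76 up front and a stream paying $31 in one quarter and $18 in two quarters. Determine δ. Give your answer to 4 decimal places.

Equating present values: 43.76 = 31δ + 18δ².
Rearranged: 18δ² + 31δ − 43.76 = 0.
By the quadratic formula (taking the positive root), δ = (−31 + √4111.72) / 36 ≈ 0.9201.

δ ≈ 0.9201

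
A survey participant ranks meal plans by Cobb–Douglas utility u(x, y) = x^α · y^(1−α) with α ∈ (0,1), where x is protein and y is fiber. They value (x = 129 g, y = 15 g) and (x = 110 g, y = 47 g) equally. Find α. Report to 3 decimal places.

α ≈ 0.878

Set the two utilities equal: 129^α·15^(1−α) = 110^α·47^(1−α).
Rearrange to (129/110)^α = (47/15)^(1−α) and take logs: α·0.159332 = (1−α)·1.142097.
So α/(1−α) = (1.142097)/(0.159332) = 7.168033, and α = 7.168033/8.168033 ≈ 0.878.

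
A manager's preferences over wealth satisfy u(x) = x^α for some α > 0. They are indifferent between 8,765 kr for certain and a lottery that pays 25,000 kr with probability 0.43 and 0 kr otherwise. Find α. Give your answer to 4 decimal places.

The lottery's expected utility is 0.43·u(25000) + 0.57·u(0) = 0.43·25000^α (since u(0) = 0 for α > 0).
Indifference: 8765^α = 0.43·25000^α, so (8765/25000)^α = 0.43.
Taking logs: α·ln(8765/25000) = ln(0.43), so α = -0.8439701 / -1.0481093 ≈ 0.8052.

α ≈ 0.8052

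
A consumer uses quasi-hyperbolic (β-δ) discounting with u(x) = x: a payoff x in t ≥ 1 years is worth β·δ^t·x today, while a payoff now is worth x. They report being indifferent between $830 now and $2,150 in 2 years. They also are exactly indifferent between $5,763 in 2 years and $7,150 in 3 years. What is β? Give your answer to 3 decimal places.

From the later pair, β·δ^2·5763 = β·δ^3·7150; dividing through, δ = 5763/7150 = 0.80601.
Substituting δ into 830 = β·δ^2·2150: β = 830/(1396.766) ≈ 0.594.

β ≈ 0.594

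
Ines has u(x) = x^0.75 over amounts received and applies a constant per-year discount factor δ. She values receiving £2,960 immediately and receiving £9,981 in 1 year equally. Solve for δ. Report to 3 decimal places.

δ ≈ 0.402

Indifference means u(2960) = δ · u(9981), so δ = u(2960)/u(9981).
Since u(x) = x^0.75, δ = (2960/9981)^0.75 = 0.29656^0.75 = 0.40187.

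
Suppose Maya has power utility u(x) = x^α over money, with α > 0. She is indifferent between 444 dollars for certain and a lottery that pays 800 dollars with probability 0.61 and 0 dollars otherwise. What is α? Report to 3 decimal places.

The lottery's expected utility is 0.61·u(800) + 0.39·u(0) = 0.61·800^α (since u(0) = 0 for α > 0).
Setting u(444) equal to that: 444^α = 0.61·800^α ⇒ (444/800)^α = 0.61.
Take logs: α = ln 0.61 / ln(444/800) ≈ 0.83952.

α ≈ 0.840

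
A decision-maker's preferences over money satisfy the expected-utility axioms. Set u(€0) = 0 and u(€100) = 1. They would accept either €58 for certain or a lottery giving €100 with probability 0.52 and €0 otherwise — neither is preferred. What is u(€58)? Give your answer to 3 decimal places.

0.520

u(€58) equals the lottery's expected utility: 0.52·1 + 0.48·0 = 0.52.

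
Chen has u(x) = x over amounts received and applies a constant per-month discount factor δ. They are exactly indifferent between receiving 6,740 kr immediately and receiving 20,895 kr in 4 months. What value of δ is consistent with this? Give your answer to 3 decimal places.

Equating discounted utilities: u(6740) = δ^4·u(20895) ⇒ δ^4 = u(6740)/u(20895).
With u(x) = x: δ^4 = 6740/20895 = 0.32257.
Taking the 4th root: δ = 0.32257^(1/4) ≈ 0.754.

δ ≈ 0.754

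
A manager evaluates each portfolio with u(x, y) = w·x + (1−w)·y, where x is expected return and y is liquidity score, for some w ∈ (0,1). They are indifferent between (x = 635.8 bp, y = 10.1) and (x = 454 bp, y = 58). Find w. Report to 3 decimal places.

w = 0.209

Equating utilities: w·635.8 + (1−w)·10.1 = w·454 + (1−w)·58.
w·(635.8−454) = (1−w)·(58−10.1), i.e. w·181.8 = (1−w)·47.9.
The marginal rate of substitution is 47.9/181.8, so w = 47.9/(181.8+47.9) = 0.209.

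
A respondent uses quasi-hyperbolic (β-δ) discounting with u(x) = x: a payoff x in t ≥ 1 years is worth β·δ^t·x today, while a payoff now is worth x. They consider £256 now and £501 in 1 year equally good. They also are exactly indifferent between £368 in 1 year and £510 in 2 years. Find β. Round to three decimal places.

β ≈ 0.708

The second indifference involves only future payoffs, so β cancels: β·δ^1·368 = β·δ^2·510, giving δ = 368/510 = 0.72157.
Substituting δ into 256 = β·δ·501: β = 256/(361.506) ≈ 0.708.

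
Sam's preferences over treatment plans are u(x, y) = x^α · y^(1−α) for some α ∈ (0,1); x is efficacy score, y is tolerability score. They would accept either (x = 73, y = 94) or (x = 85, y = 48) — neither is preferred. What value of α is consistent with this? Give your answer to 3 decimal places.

α ≈ 0.815

Indifference: 73^α · 94^(1−α) = 85^α · 48^(1−α).
(73/85)^α = (48/94)^(1−α); take logs: α·ln(73/85) = (1−α)·ln(48/94), i.e. α·-0.152192 = (1−α)·-0.672094.
So α/(1−α) = (-0.672094)/(-0.152192) = 4.416093, and α = 4.416093/5.416093 ≈ 0.815.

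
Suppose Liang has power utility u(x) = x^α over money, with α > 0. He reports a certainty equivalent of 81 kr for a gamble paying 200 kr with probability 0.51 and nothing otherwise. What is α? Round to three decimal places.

α ≈ 0.745

The lottery's expected utility is 0.51·u(200) + 0.49·u(0) = 0.51·200^α (since u(0) = 0 for α > 0).
Indifference: 81^α = 0.51·200^α, so (81/200)^α = 0.51.
Take logs: α = ln 0.51 / ln(81/200) ≈ 0.74496.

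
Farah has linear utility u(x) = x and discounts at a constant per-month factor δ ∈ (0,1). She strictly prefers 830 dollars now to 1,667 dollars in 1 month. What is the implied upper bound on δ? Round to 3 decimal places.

Comparing present values: 830 > δ·1667.
So δ < 830/1667 = 0.49790.

δ < 0.498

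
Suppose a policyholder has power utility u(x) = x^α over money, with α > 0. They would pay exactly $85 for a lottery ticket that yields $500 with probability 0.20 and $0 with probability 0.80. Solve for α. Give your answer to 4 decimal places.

The lottery's expected utility is 0.20·u(500) + 0.80·u(0) = 0.20·500^α (since u(0) = 0 for α > 0).
Setting u(85) equal to that: 85^α = 0.20·500^α ⇒ (85/500)^α = 0.20.
Take logs: α = ln 0.20 / ln(85/500) ≈ 0.908283.

α ≈ 0.9083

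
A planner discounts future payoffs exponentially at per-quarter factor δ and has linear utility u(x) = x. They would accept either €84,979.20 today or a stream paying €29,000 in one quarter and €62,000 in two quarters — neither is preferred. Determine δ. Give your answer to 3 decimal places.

δ ≈ 0.960

Present value of the stream is 29000·δ + 62000·δ². Indifference gives 29000δ + 62000δ² = 84979.20.
So 62000δ² + 29000δ − 84979.20 = 0.
By the quadratic formula (taking the positive root), δ = (−29000 + √21915841600.00) / 124000 ≈ 0.960.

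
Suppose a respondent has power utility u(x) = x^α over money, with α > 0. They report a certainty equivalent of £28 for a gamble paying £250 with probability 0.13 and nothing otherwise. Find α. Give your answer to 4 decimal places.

The lottery's expected utility is 0.13·u(250) + 0.87·u(0) = 0.13·250^α (since u(0) = 0 for α > 0).
Equating: 28^α = 0.13·250^α, i.e. 0.1120^α = 0.13.
α = ln(0.13) / ln(28/250) = -2.0402208/-2.1892564 ≈ 0.9319.

α ≈ 0.9319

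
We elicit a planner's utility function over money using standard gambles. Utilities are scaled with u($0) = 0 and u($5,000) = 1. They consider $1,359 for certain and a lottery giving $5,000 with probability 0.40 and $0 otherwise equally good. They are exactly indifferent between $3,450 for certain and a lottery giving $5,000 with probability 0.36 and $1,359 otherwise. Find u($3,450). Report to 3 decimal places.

0.616

From the first indifference, u($1,359) = 0.40·u($5,000) + 0.60·u($0) = 0.40·1 + 0.60·0 = 0.40.
Chaining: u($3,450) = 0.36·1.00 + 0.64·0.40 = 0.6160.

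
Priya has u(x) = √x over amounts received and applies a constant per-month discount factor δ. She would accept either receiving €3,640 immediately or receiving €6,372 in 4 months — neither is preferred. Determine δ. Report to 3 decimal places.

δ ≈ 0.932

Indifference means u(3640) = δ^4 · u(6372), so δ^4 = u(3640)/u(6372).
With u(x) = √x: δ^4 = √3640/√6372 = √(3640/6372) = 0.75581.
So δ = 0.75581^(1/4) ≈ 0.932.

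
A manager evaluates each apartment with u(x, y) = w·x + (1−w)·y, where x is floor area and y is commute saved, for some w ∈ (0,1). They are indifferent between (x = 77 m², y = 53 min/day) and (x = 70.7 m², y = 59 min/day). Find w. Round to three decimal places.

w = 0.488

Equating utilities: w·77 + (1−w)·53 = w·70.7 + (1−w)·59.
w·(77−70.7) = (1−w)·(59−53), i.e. w·6.3 = (1−w)·6.
So w/(1−w) = 6/6.3 = 0.9524, giving w = 6/(6.3+6) = 0.488.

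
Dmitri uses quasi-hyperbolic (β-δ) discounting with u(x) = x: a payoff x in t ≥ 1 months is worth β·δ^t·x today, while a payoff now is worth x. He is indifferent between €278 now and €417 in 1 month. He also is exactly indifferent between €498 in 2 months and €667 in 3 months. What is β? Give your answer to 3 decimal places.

From the later pair, β·δ^2·498 = β·δ^3·667; dividing through, δ = 498/667 = 0.74663.
Now use the now-vs-future pair: 278 = β·δ·417 gives β = 278/(0.74663·417) ≈ 0.893.

β ≈ 0.893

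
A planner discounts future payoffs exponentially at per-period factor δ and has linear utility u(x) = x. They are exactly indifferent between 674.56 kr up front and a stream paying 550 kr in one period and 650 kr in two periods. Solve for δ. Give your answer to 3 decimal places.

δ ≈ 0.680

Present value of the stream is 550·δ + 650·δ². Indifference gives 550δ + 650δ² = 674.56.
So 650δ² + 550δ − 674.56 = 0.
The positive root is δ = [−550 + √(550² + 4·650·674.56)] / (2·650) = (−550 + 1434.000)/1300 ≈ 0.680.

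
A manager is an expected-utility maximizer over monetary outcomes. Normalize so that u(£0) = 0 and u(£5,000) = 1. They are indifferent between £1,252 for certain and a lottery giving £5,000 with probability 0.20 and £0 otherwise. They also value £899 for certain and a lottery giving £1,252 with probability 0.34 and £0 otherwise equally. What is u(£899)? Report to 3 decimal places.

First, u(£1,252) = 0.20·u(£5,000) + 0.80·u(£0) = 0.20.
Chaining: u(£899) = 0.34·0.20 + 0.66·0.00 = 0.0680.

0.068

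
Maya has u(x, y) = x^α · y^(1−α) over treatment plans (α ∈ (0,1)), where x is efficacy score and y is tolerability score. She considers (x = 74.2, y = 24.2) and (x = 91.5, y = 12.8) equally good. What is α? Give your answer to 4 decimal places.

The Cobb–Douglas utilities coincide, so 74.2^α·24.2^(1−α) = 91.5^α·12.8^(1−α).
Taking logs: α·ln 74.2 + (1−α)·ln 24.2 = α·ln 91.5 + (1−α)·ln 12.8, i.e. α·-0.2095748 = (1−α)·-0.6369075.
With A = -0.2095748 and B = -0.6369075: α·A = (1−α)·B, so α = B/(A+B) = -0.6369075/-0.8464823 ≈ 0.7524.

α ≈ 0.7524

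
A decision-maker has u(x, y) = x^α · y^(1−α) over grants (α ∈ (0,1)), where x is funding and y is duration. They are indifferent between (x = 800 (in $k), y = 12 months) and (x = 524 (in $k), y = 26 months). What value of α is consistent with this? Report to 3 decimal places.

Indifference: 800^α · 12^(1−α) = 524^α · 26^(1−α).
Rearrange to (800/524)^α = (26/12)^(1−α) and take logs: α·0.423120 = (1−α)·0.773190.
So α/(1−α) = (0.773190)/(0.423120) = 1.827354, and α = 1.827354/2.827354 ≈ 0.646.

α ≈ 0.646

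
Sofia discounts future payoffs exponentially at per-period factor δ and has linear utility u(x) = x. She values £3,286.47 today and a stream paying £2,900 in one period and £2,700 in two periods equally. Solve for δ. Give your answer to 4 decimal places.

The stream is worth 2900δ + 2700δ² today, so 2900δ + 2700δ² = 3286.47.
That is, 2700δ² + 2900δ − 3286.47 = 0, a quadratic in δ.
By the quadratic formula (taking the positive root), δ = (−2900 + √43903876.00) / 5400 ≈ 0.6900.

δ ≈ 0.6900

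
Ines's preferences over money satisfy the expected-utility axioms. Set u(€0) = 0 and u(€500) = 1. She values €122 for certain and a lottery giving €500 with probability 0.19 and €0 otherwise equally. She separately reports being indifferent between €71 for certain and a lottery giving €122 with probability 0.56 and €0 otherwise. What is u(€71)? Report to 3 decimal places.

From the first indifference, u(€122) = 0.19·u(€500) + 0.81·u(€0) = 0.19·1 + 0.81·0 = 0.19.
Chaining: u(€71) = 0.56·0.19 + 0.44·0.00 = 0.1064.

0.106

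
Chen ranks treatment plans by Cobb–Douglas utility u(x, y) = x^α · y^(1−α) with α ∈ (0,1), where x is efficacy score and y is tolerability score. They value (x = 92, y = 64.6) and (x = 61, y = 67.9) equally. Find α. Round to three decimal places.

α ≈ 0.108

Indifference: 92^α · 64.6^(1−α) = 61^α · 67.9^(1−α).
(92/61)^α = (67.9/64.6)^(1−α); take logs: α·ln(92/61) = (1−α)·ln(67.9/64.6), i.e. α·0.410915 = (1−α)·0.049822.
So α/(1−α) = (0.049822)/(0.410915) = 0.121246, and α = 0.121246/1.121246 ≈ 0.108.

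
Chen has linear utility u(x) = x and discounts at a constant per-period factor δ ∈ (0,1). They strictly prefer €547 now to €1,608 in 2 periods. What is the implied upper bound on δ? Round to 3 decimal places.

δ < 0.583

Comparing present values: 547 > δ^2·1608.
So δ^2 < 547/1608 = 0.34017; taking the square root of both positive sides preserves the inequality.
δ < (547/1608)^(1/2) ≈ 0.583.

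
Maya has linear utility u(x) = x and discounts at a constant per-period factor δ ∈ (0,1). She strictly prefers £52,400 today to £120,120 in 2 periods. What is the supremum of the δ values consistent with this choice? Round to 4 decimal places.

δ < 0.6605

Under u(x) = x this choice says 52400 > δ^2·120120.
Hence δ^2 < 52400/120120 = 0.43623, and x ↦ x^(1/2) is increasing on (0,∞).
δ < 0.43623^(1/2) = 0.6605.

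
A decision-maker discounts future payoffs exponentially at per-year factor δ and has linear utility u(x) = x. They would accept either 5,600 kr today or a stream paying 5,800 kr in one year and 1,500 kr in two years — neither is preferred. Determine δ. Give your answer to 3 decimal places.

δ ≈ 0.800

The stream is worth 5800δ + 1500δ² today, so 5800δ + 1500δ² = 5600.
So 1500δ² + 5800δ − 5600 = 0.
By the quadratic formula (taking the positive root), δ = (−5800 + √67240000.00) / 3000 ≈ 0.800.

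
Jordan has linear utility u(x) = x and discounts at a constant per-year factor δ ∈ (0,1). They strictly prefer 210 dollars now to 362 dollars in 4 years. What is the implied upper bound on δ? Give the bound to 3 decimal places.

δ < 0.873

Comparing present values: 210 > δ^4·362.
Hence δ^4 < 210/362 = 0.58011, and x ↦ x^(1/4) is increasing on (0,∞).
δ < 0.58011^(1/4) = 0.873.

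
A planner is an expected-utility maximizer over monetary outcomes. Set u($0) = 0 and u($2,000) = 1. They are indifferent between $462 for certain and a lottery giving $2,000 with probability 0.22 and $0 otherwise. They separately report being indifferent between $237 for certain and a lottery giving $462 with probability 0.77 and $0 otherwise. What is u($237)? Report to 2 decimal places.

0.17

From the first indifference, u($462) = 0.22·u($2,000) + 0.78·u($0) = 0.22·1 + 0.78·0 = 0.22.
The second indifference gives u($237) = 0.77·u($462) + 0.23·u($0) = 0.77·0.22 + 0.23·0.00 = 0.1694.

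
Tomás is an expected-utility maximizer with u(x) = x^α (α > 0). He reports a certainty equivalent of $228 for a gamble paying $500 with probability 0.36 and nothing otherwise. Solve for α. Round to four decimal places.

α ≈ 1.3010

Since u(0) = 0, the lottery's EU is 0.36·500^α.
Equating: 228^α = 0.36·500^α, i.e. 0.4560^α = 0.36.
α = ln(0.36) / ln(228/500) = -1.0216512/-0.7852625 ≈ 1.3010.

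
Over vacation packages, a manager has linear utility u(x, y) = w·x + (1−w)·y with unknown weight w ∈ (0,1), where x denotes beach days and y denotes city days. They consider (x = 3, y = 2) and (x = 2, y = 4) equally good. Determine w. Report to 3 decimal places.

u(3,2) = u(2,4) means w·3 + (1−w)·2 = w·2 + (1−w)·4.
w·(3−2) = (1−w)·(4−2), i.e. w·1 = (1−w)·2.
So w/(1−w) = 2/1 = 2.0000, giving w = 2/(1+2) = 0.667.

w = 0.667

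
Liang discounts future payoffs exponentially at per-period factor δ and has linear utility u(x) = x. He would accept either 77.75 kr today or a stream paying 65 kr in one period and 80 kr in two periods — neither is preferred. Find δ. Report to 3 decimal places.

δ ≈ 0.660

The stream is worth 65δ + 80δ² today, so 65δ + 80δ² = 77.75.
Rearranged: 80δ² + 65δ − 77.75 = 0.
By the quadratic formula (taking the positive root), δ = (−65 + √29105.00) / 160 ≈ 0.660.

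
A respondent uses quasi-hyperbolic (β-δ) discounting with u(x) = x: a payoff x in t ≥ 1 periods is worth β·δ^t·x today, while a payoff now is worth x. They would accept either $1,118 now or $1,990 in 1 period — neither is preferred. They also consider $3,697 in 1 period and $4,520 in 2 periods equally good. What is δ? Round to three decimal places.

Both payoffs in the second observation are in the future, so β drops out: δ^1·3697 = δ^2·4520 ⇒ δ = 3697/4520 = 0.81792.

δ ≈ 0.818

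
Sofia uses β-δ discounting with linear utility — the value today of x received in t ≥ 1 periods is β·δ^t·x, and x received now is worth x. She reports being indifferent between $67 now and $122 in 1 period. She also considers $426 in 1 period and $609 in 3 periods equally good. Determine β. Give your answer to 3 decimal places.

β ≈ 0.657

From the later pair, β·δ^1·426 = β·δ^3·609; dividing through, δ^2 = 426/609 = 0.69951, so δ = 0.83637.
Now use the now-vs-future pair: 67 = β·δ·122 gives β = 67/(0.83637·122) ≈ 0.657.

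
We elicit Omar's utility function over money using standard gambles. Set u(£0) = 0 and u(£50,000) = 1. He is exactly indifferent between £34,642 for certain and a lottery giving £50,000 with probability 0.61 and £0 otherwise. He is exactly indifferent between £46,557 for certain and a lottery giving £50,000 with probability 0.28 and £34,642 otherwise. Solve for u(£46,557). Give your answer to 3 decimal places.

The first gamble pins u(£34,642): it must equal 0.61·1 + 0.39·0 = 0.61.
Then u(£46,557) = 0.28·u(£50,000) + 0.72·u(£34,642) = 0.28·1.00 + 0.72·0.61 = 0.7192.

0.719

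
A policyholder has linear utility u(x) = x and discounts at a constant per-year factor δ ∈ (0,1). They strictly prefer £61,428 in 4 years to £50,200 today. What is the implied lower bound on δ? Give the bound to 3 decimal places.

Comparing present values: 50200 < δ^4·61428.
Dividing by 61428: δ^4 > 0.81722. Both sides are positive, so the 4th root keeps the direction.
δ > 0.81722^(1/4) = 0.951.

δ > 0.951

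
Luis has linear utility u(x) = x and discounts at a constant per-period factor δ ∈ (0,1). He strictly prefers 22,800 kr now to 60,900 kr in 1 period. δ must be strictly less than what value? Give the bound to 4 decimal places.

The preference means 22800 > δ·60900.
So δ < 22800/60900 = 0.37438.

δ < 0.3744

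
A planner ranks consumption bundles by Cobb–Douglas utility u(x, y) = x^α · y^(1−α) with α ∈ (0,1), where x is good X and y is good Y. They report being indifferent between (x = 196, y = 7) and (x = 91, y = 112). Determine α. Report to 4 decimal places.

α ≈ 0.7833

Indifference: 196^α · 7^(1−α) = 91^α · 112^(1−α).
(196/91)^α = (112/7)^(1−α); take logs: α·ln(196/91) = (1−α)·ln(112/7), i.e. α·0.7672552 = (1−α)·2.7725887.
With A = 0.7672552 and B = 2.7725887: α·A = (1−α)·B, so α = B/(A+B) = 2.7725887/3.5398439 ≈ 0.7833.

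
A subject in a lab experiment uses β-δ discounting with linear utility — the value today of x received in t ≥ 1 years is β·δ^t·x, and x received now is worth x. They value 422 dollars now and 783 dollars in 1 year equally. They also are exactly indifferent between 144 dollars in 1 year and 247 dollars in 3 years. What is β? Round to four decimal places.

β ≈ 0.7059

From the later pair, β·δ^1·144 = β·δ^3·247; dividing through, δ^2 = 144/247 = 0.58300, so δ = 0.76354.
Substituting δ into 422 = β·δ·783: β = 422/(597.853) ≈ 0.7059.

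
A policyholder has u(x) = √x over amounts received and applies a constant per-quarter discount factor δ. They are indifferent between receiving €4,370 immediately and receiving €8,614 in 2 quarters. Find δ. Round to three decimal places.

Equating discounted utilities: u(4370) = δ^2·u(8614) ⇒ δ^2 = u(4370)/u(8614).
With u(x) = √x: δ^2 = √4370/√8614 = √(4370/8614) = 0.71226.
Hence δ = (0.71226)^(1/2) = 0.84395.

δ ≈ 0.844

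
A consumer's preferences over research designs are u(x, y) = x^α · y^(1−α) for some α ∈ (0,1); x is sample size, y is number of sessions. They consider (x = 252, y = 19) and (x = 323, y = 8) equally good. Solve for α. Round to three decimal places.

The Cobb–Douglas utilities coincide, so 252^α·19^(1−α) = 323^α·8^(1−α).
(252/323)^α = (8/19)^(1−α); take logs: α·ln(252/323) = (1−α)·ln(8/19), i.e. α·-0.248223 = (1−α)·-0.864997.
Thus α·(-1.113220) = -0.864997, so α = -0.864997/-1.113220 ≈ 0.777.

α ≈ 0.777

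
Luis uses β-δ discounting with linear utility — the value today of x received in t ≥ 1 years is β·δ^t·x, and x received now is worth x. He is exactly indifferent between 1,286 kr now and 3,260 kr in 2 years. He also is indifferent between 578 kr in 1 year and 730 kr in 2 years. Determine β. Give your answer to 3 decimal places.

β ≈ 0.629

Both payoffs in the second observation are in the future, so β drops out: δ^1·578 = δ^2·730 ⇒ δ = 578/730 = 0.79178.
The first indifference: 1286 = β·δ^2·3260, so β = 1286/(δ^2·3260) = 1286/(0.62692·3260) ≈ 0.629.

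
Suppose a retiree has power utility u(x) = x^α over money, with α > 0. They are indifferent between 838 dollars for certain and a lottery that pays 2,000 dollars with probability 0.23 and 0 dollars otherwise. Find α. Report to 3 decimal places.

α ≈ 1.690

Since u(0) = 0, the lottery's EU is 0.23·2000^α.
Setting u(838) equal to that: 838^α = 0.23·2000^α ⇒ (838/2000)^α = 0.23.
Take logs: α = ln 0.23 / ln(838/2000) ≈ 1.68951.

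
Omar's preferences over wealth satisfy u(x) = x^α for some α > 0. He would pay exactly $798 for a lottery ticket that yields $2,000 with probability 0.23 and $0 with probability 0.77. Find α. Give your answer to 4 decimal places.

α ≈ 1.5996

Since u(0) = 0, the lottery's EU is 0.23·2000^α.
Indifference: 798^α = 0.23·2000^α, so (798/2000)^α = 0.23.
Take logs: α = ln 0.23 / ln(798/2000) ≈ 1.599571.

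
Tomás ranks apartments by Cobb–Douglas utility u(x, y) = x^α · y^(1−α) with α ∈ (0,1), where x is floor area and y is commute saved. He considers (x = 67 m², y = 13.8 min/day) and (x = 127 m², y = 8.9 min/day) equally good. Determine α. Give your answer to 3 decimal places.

α ≈ 0.407

The Cobb–Douglas utilities coincide, so 67^α·13.8^(1−α) = 127^α·8.9^(1−α).
(67/127)^α = (8.9/13.8)^(1−α); take logs: α·ln(67/127) = (1−α)·ln(8.9/13.8), i.e. α·-0.639494 = (1−α)·-0.438617.
So α/(1−α) = (-0.438617)/(-0.639494) = 0.685881, and α = 0.685881/1.685881 ≈ 0.407.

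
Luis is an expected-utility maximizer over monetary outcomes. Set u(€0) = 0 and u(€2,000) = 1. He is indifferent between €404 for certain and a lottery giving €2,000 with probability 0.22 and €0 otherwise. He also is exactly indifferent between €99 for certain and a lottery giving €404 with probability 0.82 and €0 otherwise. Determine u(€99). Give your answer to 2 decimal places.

0.18

From the first indifference, u(€404) = 0.22·u(€2,000) + 0.78·u(€0) = 0.22·1 + 0.78·0 = 0.22.
Chaining: u(€99) = 0.82·0.22 + 0.18·0.00 = 0.1804.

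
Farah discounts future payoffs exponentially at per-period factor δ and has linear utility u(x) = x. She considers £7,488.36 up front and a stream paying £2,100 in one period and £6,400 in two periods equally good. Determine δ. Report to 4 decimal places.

The stream is worth 2100δ + 6400δ² today, so 2100δ + 6400δ² = 7488.36.
Rearranged: 6400δ² + 2100δ − 7488.36 = 0.
By the quadratic formula (taking the positive root), δ = (−2100 + √196112016.00) / 12800 ≈ 0.9300.

δ ≈ 0.9300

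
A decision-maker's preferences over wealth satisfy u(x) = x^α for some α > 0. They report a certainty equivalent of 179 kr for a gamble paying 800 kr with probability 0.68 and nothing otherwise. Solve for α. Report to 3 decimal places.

The lottery's expected utility is 0.68·u(800) + 0.32·u(0) = 0.68·800^α (since u(0) = 0 for α > 0).
Indifference: 179^α = 0.68·800^α, so (179/800)^α = 0.68.
Take logs: α = ln 0.68 / ln(179/800) ≈ 0.25758.

α ≈ 0.258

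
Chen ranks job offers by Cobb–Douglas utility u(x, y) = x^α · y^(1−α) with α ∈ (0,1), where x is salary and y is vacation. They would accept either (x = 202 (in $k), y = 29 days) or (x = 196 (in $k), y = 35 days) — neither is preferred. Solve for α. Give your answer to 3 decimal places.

α ≈ 0.862

The Cobb–Douglas utilities coincide, so 202^α·29^(1−α) = 196^α·35^(1−α).
Taking logs: α·ln 202 + (1−α)·ln 29 = α·ln 196 + (1−α)·ln 35, i.e. α·0.030153 = (1−α)·0.188052.
With A = 0.030153 and B = 0.188052: α·A = (1−α)·B, so α = B/(A+B) = 0.188052/0.218205 ≈ 0.862.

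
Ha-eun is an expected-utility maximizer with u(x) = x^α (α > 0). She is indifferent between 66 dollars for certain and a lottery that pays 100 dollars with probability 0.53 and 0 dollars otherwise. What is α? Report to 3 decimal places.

EU(lottery) = 0.53·100^α + 0.47·0 = 0.53·100^α.
Indifference: 66^α = 0.53·100^α, so (66/100)^α = 0.53.
Taking logs: α·ln(66/100) = ln(0.53), so α = -0.634878 / -0.415515 ≈ 1.528.

α ≈ 1.528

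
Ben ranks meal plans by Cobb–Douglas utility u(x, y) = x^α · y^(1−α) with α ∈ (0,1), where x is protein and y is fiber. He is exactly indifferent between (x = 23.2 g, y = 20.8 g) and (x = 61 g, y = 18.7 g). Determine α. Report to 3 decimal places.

α ≈ 0.099

Indifference: 23.2^α · 20.8^(1−α) = 61^α · 18.7^(1−α).
Rearrange to (23.2/61)^α = (18.7/20.8)^(1−α) and take logs: α·-0.966722 = (1−α)·-0.106429.
So α/(1−α) = (-0.106429)/(-0.966722) = 0.110093, and α = 0.110093/1.110093 ≈ 0.099.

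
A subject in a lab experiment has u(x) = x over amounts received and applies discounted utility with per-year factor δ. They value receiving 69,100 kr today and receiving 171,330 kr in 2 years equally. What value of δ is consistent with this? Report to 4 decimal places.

δ ≈ 0.6351

The payoff in 2 years is discounted by δ^2, so u(69100) = δ^2·u(171330) and δ^2 = u(69100)/u(171330).
With u(x) = x: δ^2 = 69100/171330 = 0.40332.
Hence δ = (0.40332)^(1/2) = 0.635071.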